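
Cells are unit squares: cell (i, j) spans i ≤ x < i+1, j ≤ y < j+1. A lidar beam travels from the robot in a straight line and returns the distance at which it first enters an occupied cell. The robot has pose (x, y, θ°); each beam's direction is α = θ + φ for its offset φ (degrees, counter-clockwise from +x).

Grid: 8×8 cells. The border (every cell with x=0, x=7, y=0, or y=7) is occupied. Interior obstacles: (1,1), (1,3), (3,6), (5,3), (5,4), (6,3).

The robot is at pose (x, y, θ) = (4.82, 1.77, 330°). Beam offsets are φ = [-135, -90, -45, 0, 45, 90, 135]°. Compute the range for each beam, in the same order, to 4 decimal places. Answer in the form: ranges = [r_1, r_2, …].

beam 1: φ=-135°, α=195°
  direction (-0.9659, -0.2588); cell (4,1); t to first gridline: x 0.8489, y 2.9751 (then +1.0353 / +3.8637)
    (3,1) via x @ 0.8489
    (2,1) via x @ 1.8842
    (1,1) via x @ 2.9195  # hit
  → r_1 = 2.9195
beam 2: φ=-90°, α=240°
  direction (-0.5000, -0.8660); cell (4,1); t to first gridline: x 1.6400, y 0.8891 (then +2.0000 / +1.1547)
    (4,0) via y @ 0.8891  # hit
  → r_2 = 0.8891
beam 3: φ=-45°, α=285°
  direction (0.2588, -0.9659); cell (4,1); t to first gridline: x 0.6955, y 0.7972 (then +3.8637 / +1.0353)
    (5,1) via x @ 0.6955
    (5,0) via y @ 0.7972  # hit
  → r_3 = 0.7972
beam 4: φ=0°, α=330°
  direction (0.8660, -0.5000); cell (4,1); t to first gridline: x 0.2078, y 1.5400 (then +1.1547 / +2.0000)
    (5,1) via x @ 0.2078
    (6,1) via x @ 1.3625
    (6,0) via y @ 1.5400  # hit
  → r_4 = 1.5400
beam 5: φ=45°, α=15°
  direction (0.9659, 0.2588); cell (4,1); t to first gridline: x 0.1863, y 0.8887 (then +1.0353 / +3.8637)
    (5,1) via x @ 0.1863
    (5,2) via y @ 0.8887
    (6,2) via x @ 1.2216
    (7,2) via x @ 2.2569  # hit
  → r_5 = 2.2569
beam 6: φ=90°, α=60°
  direction (0.5000, 0.8660); cell (4,1); t to first gridline: x 0.3600, y 0.2656 (then +2.0000 / +1.1547)
    (4,2) via y @ 0.2656
    (5,2) via x @ 0.3600
    (5,3) via y @ 1.4203  # hit
  → r_6 = 1.4203
beam 7: φ=135°, α=105°
  direction (-0.2588, 0.9659); cell (4,1); t to first gridline: x 3.1682, y 0.2381 (then +3.8637 / +1.0353)
    (4,2) via y @ 0.2381
    (4,3) via y @ 1.2734
    (4,4) via y @ 2.3087
    (3,4) via x @ 3.1682
    (3,5) via y @ 3.3439
    (3,6) via y @ 4.3792  # hit
  → r_7 = 4.3792

ranges = [2.9195, 0.8891, 0.7972, 1.5400, 2.2569, 1.4203, 4.3792]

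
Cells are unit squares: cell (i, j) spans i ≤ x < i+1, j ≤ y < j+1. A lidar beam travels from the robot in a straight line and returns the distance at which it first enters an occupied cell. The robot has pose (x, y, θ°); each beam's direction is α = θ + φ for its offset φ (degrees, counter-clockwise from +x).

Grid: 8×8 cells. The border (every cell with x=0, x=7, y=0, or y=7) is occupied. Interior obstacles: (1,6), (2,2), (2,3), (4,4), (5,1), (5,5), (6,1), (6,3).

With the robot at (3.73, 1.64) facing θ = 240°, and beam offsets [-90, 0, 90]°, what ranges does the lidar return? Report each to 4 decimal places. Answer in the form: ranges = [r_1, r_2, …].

beam 1: φ=-90°, α=150°
  d=(-0.8660,0.5000)  start (3,1)  tX=0.8429 tY=0.7200  stride 1/|dx|=1.1547 1/|dy|=2.0000
    cross y-line → (3,2), t=0.7200
    cross x-line → (2,2), t=0.8429 (wall)
  → r_1 = 0.8429
beam 2: φ=0°, α=240°
  d=(-0.5000,-0.8660)  start (3,1)  tX=1.4600 tY=0.7390  stride 1/|dx|=2.0000 1/|dy|=1.1547
    cross y-line → (3,0), t=0.7390 (wall)
  → r_2 = 0.7390
beam 3: φ=90°, α=330°
  d=(0.8660,-0.5000)  start (3,1)  tX=0.3118 tY=1.2800  stride 1/|dx|=1.1547 1/|dy|=2.0000
    cross x-line → (4,1), t=0.3118
    cross y-line → (4,0), t=1.2800 (wall)
  → r_3 = 1.2800

ranges = [0.8429, 0.7390, 1.2800]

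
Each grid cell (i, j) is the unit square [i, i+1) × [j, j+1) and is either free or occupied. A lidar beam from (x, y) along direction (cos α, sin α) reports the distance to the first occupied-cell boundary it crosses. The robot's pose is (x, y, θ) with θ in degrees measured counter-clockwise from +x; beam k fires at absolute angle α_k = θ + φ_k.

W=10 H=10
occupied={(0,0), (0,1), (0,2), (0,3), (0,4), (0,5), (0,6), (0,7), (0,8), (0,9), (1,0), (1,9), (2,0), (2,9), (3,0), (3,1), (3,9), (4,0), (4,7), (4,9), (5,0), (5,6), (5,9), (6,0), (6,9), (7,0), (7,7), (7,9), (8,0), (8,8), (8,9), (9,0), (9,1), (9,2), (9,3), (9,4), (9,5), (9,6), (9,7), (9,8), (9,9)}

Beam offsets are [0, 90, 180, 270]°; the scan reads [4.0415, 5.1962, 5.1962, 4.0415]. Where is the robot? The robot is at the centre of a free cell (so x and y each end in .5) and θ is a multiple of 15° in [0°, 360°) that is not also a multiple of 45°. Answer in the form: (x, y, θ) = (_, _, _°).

(x, y, θ) = (4.5, 4.5, 300°)

Candidates: 59 free-cell centres × 16 headings = 944 poses. Raycast each; keep the one whose scan matches to 4 dp.
  (3.5, 5.5, 210°): beam 1 = 2.8868 ≠ 4.0415 ✗
  (5.5, 5.5, 30°): beam 2 = 0.5774 ≠ 5.1962 ✗
  (5.5, 4.5, 345°): beam 1 = 3.6235 ≠ 4.0415 ✗
  …
  (4.5, 4.5, 300°): r_1=4.0415, r_2=5.1962, r_3=5.1962, r_4=4.0415 — all match ✓
Only this pose fits every beam.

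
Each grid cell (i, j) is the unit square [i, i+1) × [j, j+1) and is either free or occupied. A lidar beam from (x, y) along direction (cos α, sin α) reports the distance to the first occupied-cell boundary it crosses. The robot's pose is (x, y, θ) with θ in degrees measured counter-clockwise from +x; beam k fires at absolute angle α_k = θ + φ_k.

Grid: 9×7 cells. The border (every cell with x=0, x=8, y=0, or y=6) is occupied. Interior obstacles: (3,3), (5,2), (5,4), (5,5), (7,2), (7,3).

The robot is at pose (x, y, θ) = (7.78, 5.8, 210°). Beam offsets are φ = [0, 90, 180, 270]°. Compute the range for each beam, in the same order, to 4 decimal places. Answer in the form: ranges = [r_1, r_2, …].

beam 1: φ=0°, α=210°
  d=(-0.8660,-0.5000)  start (7,5)  tX=0.9007 tY=1.6000  stride 1/|dx|=1.1547 1/|dy|=2.0000
    cross x-line → (6,5), t=0.9007
    cross y-line → (6,4), t=1.6000
    cross x-line → (5,4), t=2.0554 (wall)
  → r_1 = 2.0554
beam 2: φ=90°, α=300°
  d=(0.5000,-0.8660)  start (7,5)  tX=0.4400 tY=0.9238  stride 1/|dx|=2.0000 1/|dy|=1.1547
    cross x-line → (8,5), t=0.4400 (wall)
  → r_2 = 0.4400
beam 3: φ=180°, α=30°
  d=(0.8660,0.5000)  start (7,5)  tX=0.2540 tY=0.4000  stride 1/|dx|=1.1547 1/|dy|=2.0000
    cross x-line → (8,5), t=0.2540 (wall)
  → r_3 = 0.2540
beam 4: φ=270°, α=120°
  d=(-0.5000,0.8660)  start (7,5)  tX=1.5600 tY=0.2309  stride 1/|dx|=2.0000 1/|dy|=1.1547
    cross y-line → (7,6), t=0.2309 (wall)
  → r_4 = 0.2309

ranges = [2.0554, 0.4400, 0.2540, 0.2309]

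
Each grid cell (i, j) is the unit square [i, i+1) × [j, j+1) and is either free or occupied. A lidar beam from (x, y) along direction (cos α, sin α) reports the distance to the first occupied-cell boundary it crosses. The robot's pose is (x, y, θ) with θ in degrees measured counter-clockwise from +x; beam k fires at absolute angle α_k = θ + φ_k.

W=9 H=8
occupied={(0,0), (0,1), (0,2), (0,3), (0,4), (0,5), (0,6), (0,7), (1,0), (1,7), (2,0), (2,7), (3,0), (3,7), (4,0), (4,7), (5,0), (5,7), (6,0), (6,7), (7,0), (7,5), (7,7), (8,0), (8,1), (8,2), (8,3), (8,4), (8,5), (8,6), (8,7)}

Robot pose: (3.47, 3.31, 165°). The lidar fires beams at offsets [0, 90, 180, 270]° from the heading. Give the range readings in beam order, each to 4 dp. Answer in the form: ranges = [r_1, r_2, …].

beam 1: φ=0°, α=165°
  direction (-0.9659, 0.2588); cell (3,3); t to first gridline: x 0.4866, y 2.6660 (then +1.0353 / +3.8637)
    (2,3) via x @ 0.4866
    (1,3) via x @ 1.5219
    (0,3) via x @ 2.5571  # hit
  → r_1 = 2.5571
beam 2: φ=90°, α=255°
  direction (-0.2588, -0.9659); cell (3,3); t to first gridline: x 1.8159, y 0.3209 (then +3.8637 / +1.0353)
    (3,2) via y @ 0.3209
    (3,1) via y @ 1.3562
    (2,1) via x @ 1.8159
    (2,0) via y @ 2.3915  # hit
  → r_2 = 2.3915
beam 3: φ=180°, α=345°
  direction (0.9659, -0.2588); cell (3,3); t to first gridline: x 0.5487, y 1.1977 (then +1.0353 / +3.8637)
    (4,3) via x @ 0.5487
    (4,2) via y @ 1.1977
    (5,2) via x @ 1.5840
    (6,2) via x @ 2.6192
    (7,2) via x @ 3.6545
    (8,2) via x @ 4.6898  # hit
  → r_3 = 4.6898
beam 4: φ=270°, α=75°
  direction (0.2588, 0.9659); cell (3,3); t to first gridline: x 2.0478, y 0.7143 (then +3.8637 / +1.0353)
    (3,4) via y @ 0.7143
    (3,5) via y @ 1.7496
    (4,5) via x @ 2.0478
    (4,6) via y @ 2.7849
    (4,7) via y @ 3.8202  # hit
  → r_4 = 3.8202

ranges = [2.5571, 2.3915, 4.6898, 3.8202]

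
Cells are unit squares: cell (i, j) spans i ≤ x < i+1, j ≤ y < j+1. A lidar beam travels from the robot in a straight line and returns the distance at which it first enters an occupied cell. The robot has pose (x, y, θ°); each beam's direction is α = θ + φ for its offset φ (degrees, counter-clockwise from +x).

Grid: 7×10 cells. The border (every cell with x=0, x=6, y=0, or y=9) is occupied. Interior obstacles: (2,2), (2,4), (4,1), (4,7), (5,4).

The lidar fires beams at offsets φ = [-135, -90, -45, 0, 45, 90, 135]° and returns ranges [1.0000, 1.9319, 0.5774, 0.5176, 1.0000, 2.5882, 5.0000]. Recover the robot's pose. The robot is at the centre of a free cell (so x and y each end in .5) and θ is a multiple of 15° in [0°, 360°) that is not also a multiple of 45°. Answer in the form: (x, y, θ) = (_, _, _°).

(x, y, θ) = (3.5, 8.5, 105°)

Enumerate (i+0.5, j+0.5, θ) over the 35 free cells and 16 admissible headings. For each, cast all 7 beams and compare to the given ranges.
  (1.5, 5.5, 255°): beam 2 = 0.5176 ≠ 1.9319 ✗
  (5.5, 5.5, 285°): beam 1 = 5.1962 ≠ 1.0000 ✗
  (3.5, 1.5, 165°): beam 1 = 0.5774 ≠ 1.0000 ✗
  …
  (3.5, 8.5, 105°): r_1=1.0000, r_2=1.9319, r_3=0.5774, r_4=0.5176, r_5=1.0000, r_6=2.5882, r_7=5.0000 — all match ✓
Unique over the lattice → pose = (3.5, 8.5, 105°).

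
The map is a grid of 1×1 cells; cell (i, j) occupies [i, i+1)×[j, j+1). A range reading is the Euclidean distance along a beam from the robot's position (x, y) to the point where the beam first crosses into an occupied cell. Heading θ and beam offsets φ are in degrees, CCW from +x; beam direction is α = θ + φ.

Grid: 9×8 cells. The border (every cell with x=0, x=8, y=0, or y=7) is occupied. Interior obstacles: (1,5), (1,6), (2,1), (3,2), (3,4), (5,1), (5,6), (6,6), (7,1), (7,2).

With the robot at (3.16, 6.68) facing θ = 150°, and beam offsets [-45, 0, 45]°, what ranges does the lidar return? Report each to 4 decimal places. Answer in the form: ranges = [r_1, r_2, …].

ranges = [0.3313, 0.6400, 1.2009]

beam 1: φ=-45°, α=105°
  d=(-0.2588,0.9659)  start (3,6)  tX=0.6182 tY=0.3313  stride 1/|dx|=3.8637 1/|dy|=1.0353
    cross y-line → (3,7), t=0.3313 (wall)
  → r_1 = 0.3313
beam 2: φ=0°, α=150°
  d=(-0.8660,0.5000)  start (3,6)  tX=0.1848 tY=0.6400  stride 1/|dx|=1.1547 1/|dy|=2.0000
    cross x-line → (2,6), t=0.1848
    cross y-line → (2,7), t=0.6400 (wall)
  → r_2 = 0.6400
beam 3: φ=45°, α=195°
  d=(-0.9659,-0.2588)  start (3,6)  tX=0.1656 tY=2.6273  stride 1/|dx|=1.0353 1/|dy|=3.8637
    cross x-line → (2,6), t=0.1656
    cross x-line → (1,6), t=1.2009 (wall)
  → r_3 = 1.2009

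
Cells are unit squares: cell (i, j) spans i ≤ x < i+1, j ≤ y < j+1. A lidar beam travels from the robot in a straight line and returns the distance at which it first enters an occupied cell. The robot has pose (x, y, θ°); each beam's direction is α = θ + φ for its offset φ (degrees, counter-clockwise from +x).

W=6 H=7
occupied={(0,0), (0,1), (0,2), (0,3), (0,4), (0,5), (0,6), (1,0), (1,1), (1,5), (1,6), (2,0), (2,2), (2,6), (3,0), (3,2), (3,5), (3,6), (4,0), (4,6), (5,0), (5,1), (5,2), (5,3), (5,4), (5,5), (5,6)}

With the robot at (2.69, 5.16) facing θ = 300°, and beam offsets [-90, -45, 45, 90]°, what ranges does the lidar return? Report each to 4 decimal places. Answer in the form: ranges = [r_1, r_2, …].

ranges = [1.9514, 2.2362, 0.3209, 0.3580]

beam 1: φ=-90°, α=210°
  dir = (cos 210°, sin 210°) = (-0.8660, -0.5000); from cell (2,5)
  next x-line at t=0.7967, next y-line at t=0.3200; Δt_x=1.1547, Δt_y=2.0000
    y: enter (2,4) at t=0.3200
    x: enter (1,4) at t=0.7967
    x: enter (0,4) at t=1.9514 ← occupied
  → r_1 = 1.9514
beam 2: φ=-45°, α=255°
  dir = (cos 255°, sin 255°) = (-0.2588, -0.9659); from cell (2,5)
  next x-line at t=2.6660, next y-line at t=0.1656; Δt_x=3.8637, Δt_y=1.0353
    y: enter (2,4) at t=0.1656
    y: enter (2,3) at t=1.2009
    y: enter (2,2) at t=2.2362 ← occupied
  → r_2 = 2.2362
beam 3: φ=45°, α=345°
  dir = (cos 345°, sin 345°) = (0.9659, -0.2588); from cell (2,5)
  next x-line at t=0.3209, next y-line at t=0.6182; Δt_x=1.0353, Δt_y=3.8637
    x: enter (3,5) at t=0.3209 ← occupied
  → r_3 = 0.3209
beam 4: φ=90°, α=30°
  dir = (cos 30°, sin 30°) = (0.8660, 0.5000); from cell (2,5)
  next x-line at t=0.3580, next y-line at t=1.6800; Δt_x=1.1547, Δt_y=2.0000
    x: enter (3,5) at t=0.3580 ← occupied
  → r_4 = 0.3580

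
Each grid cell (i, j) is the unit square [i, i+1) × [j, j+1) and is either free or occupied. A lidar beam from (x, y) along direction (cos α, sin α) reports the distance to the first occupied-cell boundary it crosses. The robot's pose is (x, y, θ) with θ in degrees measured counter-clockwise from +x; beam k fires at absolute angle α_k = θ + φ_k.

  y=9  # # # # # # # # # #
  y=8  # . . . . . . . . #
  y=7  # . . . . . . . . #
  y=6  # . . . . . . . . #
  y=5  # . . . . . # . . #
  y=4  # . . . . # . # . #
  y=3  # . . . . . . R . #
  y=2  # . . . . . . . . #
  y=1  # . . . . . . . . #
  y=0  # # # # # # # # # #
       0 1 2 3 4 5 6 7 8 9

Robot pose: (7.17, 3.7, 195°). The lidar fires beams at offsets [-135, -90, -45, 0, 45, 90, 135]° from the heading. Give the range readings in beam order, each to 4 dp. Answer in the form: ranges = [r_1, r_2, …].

ranges = [0.3464, 0.3106, 1.3510, 6.3877, 3.1177, 2.7952, 2.1131]

beam 1: φ=-135°, α=60°
  dir = (cos 60°, sin 60°) = (0.5000, 0.8660); from cell (7,3)
  next x-line at t=1.6600, next y-line at t=0.3464; Δt_x=2.0000, Δt_y=1.1547
    y: enter (7,4) at t=0.3464 ← occupied
  → r_1 = 0.3464
beam 2: φ=-90°, α=105°
  dir = (cos 105°, sin 105°) = (-0.2588, 0.9659); from cell (7,3)
  next x-line at t=0.6568, next y-line at t=0.3106; Δt_x=3.8637, Δt_y=1.0353
    y: enter (7,4) at t=0.3106 ← occupied
  → r_2 = 0.3106
beam 3: φ=-45°, α=150°
  dir = (cos 150°, sin 150°) = (-0.8660, 0.5000); from cell (7,3)
  next x-line at t=0.1963, next y-line at t=0.6000; Δt_x=1.1547, Δt_y=2.0000
    x: enter (6,3) at t=0.1963
    y: enter (6,4) at t=0.6000
    x: enter (5,4) at t=1.3510 ← occupied
  → r_3 = 1.3510
beam 4: φ=0°, α=195°
  dir = (cos 195°, sin 195°) = (-0.9659, -0.2588); from cell (7,3)
  next x-line at t=0.1760, next y-line at t=2.7046; Δt_x=1.0353, Δt_y=3.8637
    x: enter (6,3) at t=0.1760
    x: enter (5,3) at t=1.2113
    x: enter (4,3) at t=2.2465
    y: enter (4,2) at t=2.7046
    x: enter (3,2) at t=3.2818
    x: enter (2,2) at t=4.3171
    x: enter (1,2) at t=5.3524
    x: enter (0,2) at t=6.3877 ← occupied
  → r_4 = 6.3877
beam 5: φ=45°, α=240°
  dir = (cos 240°, sin 240°) = (-0.5000, -0.8660); from cell (7,3)
  next x-line at t=0.3400, next y-line at t=0.8083; Δt_x=2.0000, Δt_y=1.1547
    x: enter (6,3) at t=0.3400
    y: enter (6,2) at t=0.8083
    y: enter (6,1) at t=1.9630
    x: enter (5,1) at t=2.3400
    y: enter (5,0) at t=3.1177 ← occupied
  → r_5 = 3.1177
beam 6: φ=90°, α=285°
  dir = (cos 285°, sin 285°) = (0.2588, -0.9659); from cell (7,3)
  next x-line at t=3.2069, next y-line at t=0.7247; Δt_x=3.8637, Δt_y=1.0353
    y: enter (7,2) at t=0.7247
    y: enter (7,1) at t=1.7600
    y: enter (7,0) at t=2.7952 ← occupied
  → r_6 = 2.7952
beam 7: φ=135°, α=330°
  dir = (cos 330°, sin 330°) = (0.8660, -0.5000); from cell (7,3)
  next x-line at t=0.9584, next y-line at t=1.4000; Δt_x=1.1547, Δt_y=2.0000
    x: enter (8,3) at t=0.9584
    y: enter (8,2) at t=1.4000
    x: enter (9,2) at t=2.1131 ← occupied
  → r_7 = 2.1131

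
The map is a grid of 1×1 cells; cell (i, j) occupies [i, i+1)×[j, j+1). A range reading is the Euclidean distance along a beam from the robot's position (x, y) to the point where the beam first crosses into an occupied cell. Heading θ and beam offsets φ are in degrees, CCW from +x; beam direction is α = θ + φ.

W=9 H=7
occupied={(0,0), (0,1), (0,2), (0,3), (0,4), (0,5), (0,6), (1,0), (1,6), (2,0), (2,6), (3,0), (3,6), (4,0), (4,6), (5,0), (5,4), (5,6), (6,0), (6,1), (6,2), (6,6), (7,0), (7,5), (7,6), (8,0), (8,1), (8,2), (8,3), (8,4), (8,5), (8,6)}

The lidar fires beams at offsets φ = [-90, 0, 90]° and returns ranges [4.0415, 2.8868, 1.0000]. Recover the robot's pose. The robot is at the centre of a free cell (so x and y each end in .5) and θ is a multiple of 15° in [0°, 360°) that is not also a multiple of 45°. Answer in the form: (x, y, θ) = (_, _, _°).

(x, y, θ) = (4.5, 3.5, 300°)

The pose lattice has 31·16 = 496 candidates. Test each by forward raycasting.
  (7.5, 1.5, 105°): beam 1 = 0.5176 ≠ 4.0415 ✗
  (1.5, 4.5, 195°): beam 1 = 1.5529 ≠ 4.0415 ✗
  (5.5, 5.5, 285°): beam 1 = 4.6587 ≠ 4.0415 ✗
  …
  (4.5, 3.5, 300°): r_1=4.0415, r_2=2.8868, r_3=1.0000 — all match ✓
No second candidate reproduces the full scan.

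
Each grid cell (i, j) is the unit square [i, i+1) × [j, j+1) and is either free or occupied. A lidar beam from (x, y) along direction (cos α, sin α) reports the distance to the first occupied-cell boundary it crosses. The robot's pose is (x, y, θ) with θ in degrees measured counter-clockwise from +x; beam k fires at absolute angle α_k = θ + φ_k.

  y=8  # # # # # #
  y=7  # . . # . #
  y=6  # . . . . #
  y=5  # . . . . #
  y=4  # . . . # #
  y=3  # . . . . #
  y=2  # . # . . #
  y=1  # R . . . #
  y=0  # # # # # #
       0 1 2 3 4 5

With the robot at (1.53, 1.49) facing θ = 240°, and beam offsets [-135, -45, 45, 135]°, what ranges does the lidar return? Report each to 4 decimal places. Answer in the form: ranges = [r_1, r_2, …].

ranges = [2.0478, 0.5487, 0.5073, 3.5924]

beam 1: φ=-135°, α=105°
  d=(-0.2588,0.9659)  start (1,1)  tX=2.0478 tY=0.5280  stride 1/|dx|=3.8637 1/|dy|=1.0353
    cross y-line → (1,2), t=0.5280
    cross y-line → (1,3), t=1.5633
    cross x-line → (0,3), t=2.0478 (wall)
  → r_1 = 2.0478
beam 2: φ=-45°, α=195°
  d=(-0.9659,-0.2588)  start (1,1)  tX=0.5487 tY=1.8932  stride 1/|dx|=1.0353 1/|dy|=3.8637
    cross x-line → (0,1), t=0.5487 (wall)
  → r_2 = 0.5487
beam 3: φ=45°, α=285°
  d=(0.2588,-0.9659)  start (1,1)  tX=1.8159 tY=0.5073  stride 1/|dx|=3.8637 1/|dy|=1.0353
    cross y-line → (1,0), t=0.5073 (wall)
  → r_3 = 0.5073
beam 4: φ=135°, α=15°
  d=(0.9659,0.2588)  start (1,1)  tX=0.4866 tY=1.9705  stride 1/|dx|=1.0353 1/|dy|=3.8637
    cross x-line → (2,1), t=0.4866
    cross x-line → (3,1), t=1.5219
    cross y-line → (3,2), t=1.9705
    cross x-line → (4,2), t=2.5571
    cross x-line → (5,2), t=3.5924 (wall)
  → r_4 = 3.5924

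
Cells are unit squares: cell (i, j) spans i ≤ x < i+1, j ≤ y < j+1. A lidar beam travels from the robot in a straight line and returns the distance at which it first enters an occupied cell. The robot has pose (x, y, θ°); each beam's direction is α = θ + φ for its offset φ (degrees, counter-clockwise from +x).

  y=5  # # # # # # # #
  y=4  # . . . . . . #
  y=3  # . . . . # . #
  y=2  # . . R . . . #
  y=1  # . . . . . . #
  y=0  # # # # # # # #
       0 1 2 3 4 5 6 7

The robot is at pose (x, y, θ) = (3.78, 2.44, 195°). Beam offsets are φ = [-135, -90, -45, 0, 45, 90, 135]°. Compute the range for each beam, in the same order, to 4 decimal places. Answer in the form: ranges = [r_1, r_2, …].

beam 1: φ=-135°, α=60°
  dir = (cos 60°, sin 60°) = (0.5000, 0.8660); from cell (3,2)
  next x-line at t=0.4400, next y-line at t=0.6466; Δt_x=2.0000, Δt_y=1.1547
    x: enter (4,2) at t=0.4400
    y: enter (4,3) at t=0.6466
    y: enter (4,4) at t=1.8013
    x: enter (5,4) at t=2.4400
    y: enter (5,5) at t=2.9560 ← occupied
  → r_1 = 2.9560
beam 2: φ=-90°, α=105°
  dir = (cos 105°, sin 105°) = (-0.2588, 0.9659); from cell (3,2)
  next x-line at t=3.0137, next y-line at t=0.5798; Δt_x=3.8637, Δt_y=1.0353
    y: enter (3,3) at t=0.5798
    y: enter (3,4) at t=1.6150
    y: enter (3,5) at t=2.6503 ← occupied
  → r_2 = 2.6503
beam 3: φ=-45°, α=150°
  dir = (cos 150°, sin 150°) = (-0.8660, 0.5000); from cell (3,2)
  next x-line at t=0.9007, next y-line at t=1.1200; Δt_x=1.1547, Δt_y=2.0000
    x: enter (2,2) at t=0.9007
    y: enter (2,3) at t=1.1200
    x: enter (1,3) at t=2.0554
    y: enter (1,4) at t=3.1200
    x: enter (0,4) at t=3.2101 ← occupied
  → r_3 = 3.2101
beam 4: φ=0°, α=195°
  dir = (cos 195°, sin 195°) = (-0.9659, -0.2588); from cell (3,2)
  next x-line at t=0.8075, next y-line at t=1.7000; Δt_x=1.0353, Δt_y=3.8637
    x: enter (2,2) at t=0.8075
    y: enter (2,1) at t=1.7000
    x: enter (1,1) at t=1.8428
    x: enter (0,1) at t=2.8781 ← occupied
  → r_4 = 2.8781
beam 5: φ=45°, α=240°
  dir = (cos 240°, sin 240°) = (-0.5000, -0.8660); from cell (3,2)
  next x-line at t=1.5600, next y-line at t=0.5081; Δt_x=2.0000, Δt_y=1.1547
    y: enter (3,1) at t=0.5081
    x: enter (2,1) at t=1.5600
    y: enter (2,0) at t=1.6628 ← occupied
  → r_5 = 1.6628
beam 6: φ=90°, α=285°
  dir = (cos 285°, sin 285°) = (0.2588, -0.9659); from cell (3,2)
  next x-line at t=0.8500, next y-line at t=0.4555; Δt_x=3.8637, Δt_y=1.0353
    y: enter (3,1) at t=0.4555
    x: enter (4,1) at t=0.8500
    y: enter (4,0) at t=1.4908 ← occupied
  → r_6 = 1.4908
beam 7: φ=135°, α=330°
  dir = (cos 330°, sin 330°) = (0.8660, -0.5000); from cell (3,2)
  next x-line at t=0.2540, next y-line at t=0.8800; Δt_x=1.1547, Δt_y=2.0000
    x: enter (4,2) at t=0.2540
    y: enter (4,1) at t=0.8800
    x: enter (5,1) at t=1.4087
    x: enter (6,1) at t=2.5634
    y: enter (6,0) at t=2.8800 ← occupied
  → r_7 = 2.8800

ranges = [2.9560, 2.6503, 3.2101, 2.8781, 1.6628, 1.4908, 2.8800]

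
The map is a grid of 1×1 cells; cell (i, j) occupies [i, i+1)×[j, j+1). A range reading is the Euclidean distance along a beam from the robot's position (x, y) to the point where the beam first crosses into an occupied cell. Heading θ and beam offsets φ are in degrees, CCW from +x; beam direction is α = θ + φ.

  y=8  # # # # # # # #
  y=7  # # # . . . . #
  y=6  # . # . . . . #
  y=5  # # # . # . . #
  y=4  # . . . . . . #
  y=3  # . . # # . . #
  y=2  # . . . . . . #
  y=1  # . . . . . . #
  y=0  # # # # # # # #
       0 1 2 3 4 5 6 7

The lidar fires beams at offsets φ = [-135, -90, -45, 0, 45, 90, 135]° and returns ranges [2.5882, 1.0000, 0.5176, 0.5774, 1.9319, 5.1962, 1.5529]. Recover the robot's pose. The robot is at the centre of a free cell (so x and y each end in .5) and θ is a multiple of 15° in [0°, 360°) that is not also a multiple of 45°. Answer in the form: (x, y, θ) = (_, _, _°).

(x, y, θ) = (6.5, 3.5, 30°)

Enumerate (i+0.5, j+0.5, θ) over the 34 free cells and 16 admissible headings. For each, cast all 7 beams and compare to the given ranges.
  (4.5, 4.5, 30°): beam 1 = 0.5176 ≠ 2.5882 ✗
  (4.5, 4.5, 120°): beam 2 = 2.8868 ≠ 1.0000 ✗
  (3.5, 7.5, 60°): beam 1 = 1.9319 ≠ 2.5882 ✗
  (3.5, 7.5, 75°): beam 1 = 1.7321 ≠ 2.5882 ✗
  …
  (6.5, 3.5, 30°): r_1=2.5882, r_2=1.0000, r_3=0.5176, r_4=0.5774, r_5=1.9319, r_6=5.1962, r_7=1.5529 — all match ✓
Unique over the lattice → pose = (6.5, 3.5, 30°).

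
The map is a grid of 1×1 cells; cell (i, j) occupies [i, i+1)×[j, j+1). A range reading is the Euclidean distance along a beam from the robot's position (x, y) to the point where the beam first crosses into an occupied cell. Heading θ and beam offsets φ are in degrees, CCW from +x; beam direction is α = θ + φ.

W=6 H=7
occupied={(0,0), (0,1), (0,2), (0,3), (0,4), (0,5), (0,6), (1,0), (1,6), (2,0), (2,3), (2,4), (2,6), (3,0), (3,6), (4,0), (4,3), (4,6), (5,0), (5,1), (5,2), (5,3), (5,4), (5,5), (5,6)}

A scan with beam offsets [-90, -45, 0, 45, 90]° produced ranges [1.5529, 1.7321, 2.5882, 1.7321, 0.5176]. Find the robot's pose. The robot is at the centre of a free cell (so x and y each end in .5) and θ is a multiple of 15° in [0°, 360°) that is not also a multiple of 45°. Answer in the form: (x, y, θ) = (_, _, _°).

Enumerate (i+0.5, j+0.5, θ) over the 17 free cells and 16 admissible headings. For each, cast all 5 beams and compare to the given ranges.
  (4.5, 4.5, 75°): beam 1 = 0.5176 ≠ 1.5529 ✗
  (3.5, 3.5, 210°): beam 1 = 1.0000 ≠ 1.5529 ✗
  (1.5, 1.5, 75°): beam 1 = 1.9319 ≠ 1.5529 ✗
  (2.5, 2.5, 60°): beam 1 = 2.8868 ≠ 1.5529 ✗
  …
  (2.5, 2.5, 345°): r_1=1.5529, r_2=1.7321, r_3=2.5882, r_4=1.7321, r_5=0.5176 — all match ✓
Only this pose fits every beam.

(x, y, θ) = (2.5, 2.5, 345°)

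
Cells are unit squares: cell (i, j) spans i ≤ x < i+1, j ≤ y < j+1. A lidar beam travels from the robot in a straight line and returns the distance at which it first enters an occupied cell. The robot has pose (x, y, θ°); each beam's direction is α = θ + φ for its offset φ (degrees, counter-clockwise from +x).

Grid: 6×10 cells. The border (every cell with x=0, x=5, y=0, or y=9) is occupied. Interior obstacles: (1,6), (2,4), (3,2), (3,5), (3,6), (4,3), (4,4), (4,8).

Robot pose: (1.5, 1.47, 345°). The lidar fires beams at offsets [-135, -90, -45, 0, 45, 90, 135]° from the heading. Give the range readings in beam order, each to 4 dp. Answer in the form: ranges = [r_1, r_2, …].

ranges = [0.5774, 0.4866, 0.5427, 1.8159, 1.7321, 2.6192, 1.0000]

beam 1: φ=-135°, α=210°
  dir = (cos 210°, sin 210°) = (-0.8660, -0.5000); from cell (1,1)
  next x-line at t=0.5774, next y-line at t=0.9400; Δt_x=1.1547, Δt_y=2.0000
    x: enter (0,1) at t=0.5774 ← occupied
  → r_1 = 0.5774
beam 2: φ=-90°, α=255°
  dir = (cos 255°, sin 255°) = (-0.2588, -0.9659); from cell (1,1)
  next x-line at t=1.9319, next y-line at t=0.4866; Δt_x=3.8637, Δt_y=1.0353
    y: enter (1,0) at t=0.4866 ← occupied
  → r_2 = 0.4866
beam 3: φ=-45°, α=300°
  dir = (cos 300°, sin 300°) = (0.5000, -0.8660); from cell (1,1)
  next x-line at t=1.0000, next y-line at t=0.5427; Δt_x=2.0000, Δt_y=1.1547
    y: enter (1,0) at t=0.5427 ← occupied
  → r_3 = 0.5427
beam 4: φ=0°, α=345°
  dir = (cos 345°, sin 345°) = (0.9659, -0.2588); from cell (1,1)
  next x-line at t=0.5176, next y-line at t=1.8159; Δt_x=1.0353, Δt_y=3.8637
    x: enter (2,1) at t=0.5176
    x: enter (3,1) at t=1.5529
    y: enter (3,0) at t=1.8159 ← occupied
  → r_4 = 1.8159
beam 5: φ=45°, α=30°
  dir = (cos 30°, sin 30°) = (0.8660, 0.5000); from cell (1,1)
  next x-line at t=0.5774, next y-line at t=1.0600; Δt_x=1.1547, Δt_y=2.0000
    x: enter (2,1) at t=0.5774
    y: enter (2,2) at t=1.0600
    x: enter (3,2) at t=1.7321 ← occupied
  → r_5 = 1.7321
beam 6: φ=90°, α=75°
  dir = (cos 75°, sin 75°) = (0.2588, 0.9659); from cell (1,1)
  next x-line at t=1.9319, next y-line at t=0.5487; Δt_x=3.8637, Δt_y=1.0353
    y: enter (1,2) at t=0.5487
    y: enter (1,3) at t=1.5840
    x: enter (2,3) at t=1.9319
    y: enter (2,4) at t=2.6192 ← occupied
  → r_6 = 2.6192
beam 7: φ=135°, α=120°
  dir = (cos 120°, sin 120°) = (-0.5000, 0.8660); from cell (1,1)
  next x-line at t=1.0000, next y-line at t=0.6120; Δt_x=2.0000, Δt_y=1.1547
    y: enter (1,2) at t=0.6120
    x: enter (0,2) at t=1.0000 ← occupied
  → r_7 = 1.0000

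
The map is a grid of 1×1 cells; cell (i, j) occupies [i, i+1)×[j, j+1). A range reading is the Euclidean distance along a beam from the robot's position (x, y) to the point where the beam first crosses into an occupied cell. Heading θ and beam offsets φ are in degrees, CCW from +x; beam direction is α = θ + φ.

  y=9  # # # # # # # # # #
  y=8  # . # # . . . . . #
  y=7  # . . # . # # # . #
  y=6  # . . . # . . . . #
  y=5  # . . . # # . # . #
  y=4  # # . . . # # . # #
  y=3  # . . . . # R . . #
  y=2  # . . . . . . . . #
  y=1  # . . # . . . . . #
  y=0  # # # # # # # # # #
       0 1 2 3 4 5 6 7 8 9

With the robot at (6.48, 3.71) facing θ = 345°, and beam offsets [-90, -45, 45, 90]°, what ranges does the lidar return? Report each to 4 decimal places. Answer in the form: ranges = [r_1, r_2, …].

beam 1: φ=-90°, α=255°
  direction (-0.2588, -0.9659); cell (6,3); t to first gridline: x 1.8546, y 0.7350 (then +3.8637 / +1.0353)
    (6,2) via y @ 0.7350
    (6,1) via y @ 1.7703
    (5,1) via x @ 1.8546
    (5,0) via y @ 2.8056  # hit
  → r_1 = 2.8056
beam 2: φ=-45°, α=300°
  direction (0.5000, -0.8660); cell (6,3); t to first gridline: x 1.0400, y 0.8198 (then +2.0000 / +1.1547)
    (6,2) via y @ 0.8198
    (7,2) via x @ 1.0400
    (7,1) via y @ 1.9745
    (8,1) via x @ 3.0400
    (8,0) via y @ 3.1292  # hit
  → r_2 = 3.1292
beam 3: φ=45°, α=30°
  direction (0.8660, 0.5000); cell (6,3); t to first gridline: x 0.6004, y 0.5800 (then +1.1547 / +2.0000)
    (6,4) via y @ 0.5800  # hit
  → r_3 = 0.5800
beam 4: φ=90°, α=75°
  direction (0.2588, 0.9659); cell (6,3); t to first gridline: x 2.0091, y 0.3002 (then +3.8637 / +1.0353)
    (6,4) via y @ 0.3002  # hit
  → r_4 = 0.3002

ranges = [2.8056, 3.1292, 0.5800, 0.3002]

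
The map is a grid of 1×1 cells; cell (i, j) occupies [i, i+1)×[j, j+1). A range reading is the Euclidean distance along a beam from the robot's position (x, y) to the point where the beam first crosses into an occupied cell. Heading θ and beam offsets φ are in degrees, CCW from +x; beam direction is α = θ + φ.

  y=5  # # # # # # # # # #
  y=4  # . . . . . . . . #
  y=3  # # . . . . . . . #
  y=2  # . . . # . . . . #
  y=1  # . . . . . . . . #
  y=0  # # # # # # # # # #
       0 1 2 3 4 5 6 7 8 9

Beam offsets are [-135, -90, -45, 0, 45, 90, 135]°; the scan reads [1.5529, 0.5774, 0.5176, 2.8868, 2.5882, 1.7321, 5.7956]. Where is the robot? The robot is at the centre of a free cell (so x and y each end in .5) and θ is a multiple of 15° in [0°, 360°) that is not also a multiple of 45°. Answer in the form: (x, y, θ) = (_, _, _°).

(x, y, θ) = (2.5, 3.5, 240°)

Enumerate (i+0.5, j+0.5, θ) over the 30 free cells and 16 admissible headings. For each, cast all 7 beams and compare to the given ranges.
  (6.5, 3.5, 300°): beam 1 = 5.6940 ≠ 1.5529 ✗
  (8.5, 4.5, 15°): beam 1 = 4.0415 ≠ 1.5529 ✗
  (8.5, 3.5, 285°): beam 1 = 3.0000 ≠ 1.5529 ✗
  …
  (2.5, 3.5, 240°): r_1=1.5529, r_2=0.5774, r_3=0.5176, r_4=2.8868, r_5=2.5882, r_6=1.7321, r_7=5.7956 — all match ✓
No second candidate reproduces the full scan.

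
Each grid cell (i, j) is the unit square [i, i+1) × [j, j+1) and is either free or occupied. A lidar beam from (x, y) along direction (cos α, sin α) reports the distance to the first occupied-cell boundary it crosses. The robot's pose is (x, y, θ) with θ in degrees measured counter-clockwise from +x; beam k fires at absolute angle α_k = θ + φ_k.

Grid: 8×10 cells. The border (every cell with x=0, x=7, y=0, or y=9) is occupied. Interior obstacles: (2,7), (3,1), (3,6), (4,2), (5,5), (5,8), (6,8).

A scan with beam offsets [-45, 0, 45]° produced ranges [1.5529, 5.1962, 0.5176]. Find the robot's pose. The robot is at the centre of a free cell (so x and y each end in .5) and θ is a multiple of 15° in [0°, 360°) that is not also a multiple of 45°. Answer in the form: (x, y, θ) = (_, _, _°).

(x, y, θ) = (5.5, 6.5, 210°)

Enumerate (i+0.5, j+0.5, θ) over the 41 free cells and 16 admissible headings. For each, cast all 3 beams and compare to the given ranges.
  (4.5, 3.5, 345°): beam 1 = 0.5774 ≠ 1.5529 ✗
  (6.5, 4.5, 345°): beam 1 = 1.0000 ≠ 1.5529 ✗
  (6.5, 1.5, 300°): beam 1 = 0.5176 ≠ 1.5529 ✗
  …
  (5.5, 6.5, 210°): r_1=1.5529, r_2=5.1962, r_3=0.5176 — all match ✓
No second candidate reproduces the full scan.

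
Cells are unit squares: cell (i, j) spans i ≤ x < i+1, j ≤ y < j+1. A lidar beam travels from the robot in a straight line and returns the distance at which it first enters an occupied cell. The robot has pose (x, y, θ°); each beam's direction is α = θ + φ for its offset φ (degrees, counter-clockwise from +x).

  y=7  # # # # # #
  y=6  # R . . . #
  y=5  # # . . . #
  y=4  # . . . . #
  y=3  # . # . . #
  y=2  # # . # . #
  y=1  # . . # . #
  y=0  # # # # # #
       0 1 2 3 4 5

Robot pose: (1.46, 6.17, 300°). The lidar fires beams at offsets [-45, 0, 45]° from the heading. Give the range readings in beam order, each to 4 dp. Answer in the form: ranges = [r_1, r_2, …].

beam 1: φ=-45°, α=255°
  d=(-0.2588,-0.9659)  start (1,6)  tX=1.7773 tY=0.1760  stride 1/|dx|=3.8637 1/|dy|=1.0353
    cross y-line → (1,5), t=0.1760 (wall)
  → r_1 = 0.1760
beam 2: φ=0°, α=300°
  d=(0.5000,-0.8660)  start (1,6)  tX=1.0800 tY=0.1963  stride 1/|dx|=2.0000 1/|dy|=1.1547
    cross y-line → (1,5), t=0.1963 (wall)
  → r_2 = 0.1963
beam 3: φ=45°, α=345°
  d=(0.9659,-0.2588)  start (1,6)  tX=0.5590 tY=0.6568  stride 1/|dx|=1.0353 1/|dy|=3.8637
    cross x-line → (2,6), t=0.5590
    cross y-line → (2,5), t=0.6568
    cross x-line → (3,5), t=1.5943
    cross x-line → (4,5), t=2.6296
    cross x-line → (5,5), t=3.6649 (wall)
  → r_3 = 3.6649

ranges = [0.1760, 0.1963, 3.6649]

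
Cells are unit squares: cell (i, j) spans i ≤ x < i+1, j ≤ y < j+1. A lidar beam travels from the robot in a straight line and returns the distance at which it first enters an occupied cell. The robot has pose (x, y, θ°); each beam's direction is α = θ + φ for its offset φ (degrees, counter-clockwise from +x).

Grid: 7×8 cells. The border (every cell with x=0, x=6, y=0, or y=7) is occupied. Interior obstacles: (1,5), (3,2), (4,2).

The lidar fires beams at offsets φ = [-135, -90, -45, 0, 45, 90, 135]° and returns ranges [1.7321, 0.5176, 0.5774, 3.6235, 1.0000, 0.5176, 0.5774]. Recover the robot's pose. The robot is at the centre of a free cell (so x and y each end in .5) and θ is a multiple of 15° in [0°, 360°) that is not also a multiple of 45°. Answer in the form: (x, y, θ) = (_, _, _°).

(x, y, θ) = (4.5, 1.5, 165°)

Candidates: 27 free-cell centres × 16 headings = 432 poses. Raycast each; keep the one whose scan matches to 4 dp.
  (1.5, 6.5, 165°): beam 1 = 1.0000 ≠ 1.7321 ✗
  (1.5, 3.5, 150°): beam 1 = 4.6587 ≠ 1.7321 ✗
  (5.5, 5.5, 165°): beam 1 = 0.5774 ≠ 1.7321 ✗
  …
  (4.5, 1.5, 165°): r_1=1.7321, r_2=0.5176, r_3=0.5774, r_4=3.6235, r_5=1.0000, r_6=0.5176, r_7=0.5774 — all match ✓
Unique over the lattice → pose = (4.5, 1.5, 165°).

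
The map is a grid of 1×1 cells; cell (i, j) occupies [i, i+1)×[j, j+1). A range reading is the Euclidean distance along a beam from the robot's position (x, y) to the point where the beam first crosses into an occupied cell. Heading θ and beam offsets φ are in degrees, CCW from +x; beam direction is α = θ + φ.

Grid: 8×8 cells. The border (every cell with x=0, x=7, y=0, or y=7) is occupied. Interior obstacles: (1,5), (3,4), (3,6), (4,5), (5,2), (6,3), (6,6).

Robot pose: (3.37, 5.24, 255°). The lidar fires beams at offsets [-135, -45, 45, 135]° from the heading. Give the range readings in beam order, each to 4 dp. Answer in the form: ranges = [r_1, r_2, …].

ranges = [2.0323, 2.7366, 0.2771, 0.7275]

beam 1: φ=-135°, α=120°
  cosα=-0.5000 sinα=0.8660 | (3,5) | tMaxX 0.7400 tMaxY 0.8776 | tΔX 2.0000 tΔY 1.1547
    t=0.7400 [x] (2,5)
    t=0.8776 [y] (2,6)
    t=2.0323 [y] (2,7) — stop
  → r_1 = 2.0323
beam 2: φ=-45°, α=210°
  cosα=-0.8660 sinα=-0.5000 | (3,5) | tMaxX 0.4272 tMaxY 0.4800 | tΔX 1.1547 tΔY 2.0000
    t=0.4272 [x] (2,5)
    t=0.4800 [y] (2,4)
    t=1.5819 [x] (1,4)
    t=2.4800 [y] (1,3)
    t=2.7366 [x] (0,3) — stop
  → r_2 = 2.7366
beam 3: φ=45°, α=300°
  cosα=0.5000 sinα=-0.8660 | (3,5) | tMaxX 1.2600 tMaxY 0.2771 | tΔX 2.0000 tΔY 1.1547
    t=0.2771 [y] (3,4) — stop
  → r_3 = 0.2771
beam 4: φ=135°, α=30°
  cosα=0.8660 sinα=0.5000 | (3,5) | tMaxX 0.7275 tMaxY 1.5200 | tΔX 1.1547 tΔY 2.0000
    t=0.7275 [x] (4,5) — stop
  → r_4 = 0.7275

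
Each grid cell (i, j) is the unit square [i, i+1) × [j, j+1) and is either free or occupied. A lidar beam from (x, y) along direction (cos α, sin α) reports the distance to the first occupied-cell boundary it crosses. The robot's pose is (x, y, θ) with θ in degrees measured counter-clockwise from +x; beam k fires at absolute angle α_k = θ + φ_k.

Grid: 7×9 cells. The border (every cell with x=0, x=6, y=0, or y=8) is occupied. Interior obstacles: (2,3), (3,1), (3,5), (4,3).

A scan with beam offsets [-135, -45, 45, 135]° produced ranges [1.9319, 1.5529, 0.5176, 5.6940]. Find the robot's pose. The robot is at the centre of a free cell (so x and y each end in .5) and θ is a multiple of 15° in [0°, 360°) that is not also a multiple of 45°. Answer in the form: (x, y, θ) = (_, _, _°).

The pose lattice has 31·16 = 496 candidates. Test each by forward raycasting.
  (5.5, 4.5, 105°): beam 1 = 0.5774 ≠ 1.9319 ✗
  (2.5, 2.5, 255°): beam 1 = 0.5774 ≠ 1.9319 ✗
  (5.5, 1.5, 345°): beam 1 = 1.0000 ≠ 1.9319 ✗
  (5.5, 3.5, 285°): beam 1 = 0.5774 ≠ 1.9319 ✗
  …
  (5.5, 2.5, 330°): r_1=1.9319, r_2=1.5529, r_3=0.5176, r_4=5.6940 — all match ✓
Only this pose fits every beam.

(x, y, θ) = (5.5, 2.5, 330°)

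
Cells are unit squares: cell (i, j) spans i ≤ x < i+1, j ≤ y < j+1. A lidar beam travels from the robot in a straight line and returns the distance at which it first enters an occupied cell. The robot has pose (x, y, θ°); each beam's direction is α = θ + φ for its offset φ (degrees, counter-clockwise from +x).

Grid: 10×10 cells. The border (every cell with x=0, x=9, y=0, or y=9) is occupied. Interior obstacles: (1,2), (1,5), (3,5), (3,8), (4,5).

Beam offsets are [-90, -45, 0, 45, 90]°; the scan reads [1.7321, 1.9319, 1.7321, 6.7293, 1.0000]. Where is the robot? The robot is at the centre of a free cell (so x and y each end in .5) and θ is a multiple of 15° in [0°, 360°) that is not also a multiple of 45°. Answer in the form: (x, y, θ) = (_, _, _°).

(x, y, θ) = (2.5, 7.5, 300°)

Candidates: 59 free-cell centres × 16 headings = 944 poses. Raycast each; keep the one whose scan matches to 4 dp.
  (1.5, 1.5, 120°): beam 1 = 8.6603 ≠ 1.7321 ✗
  (1.5, 3.5, 210°): beam 1 = 1.0000 ≠ 1.7321 ✗
  (5.5, 4.5, 150°): beam 1 = 5.1962 ≠ 1.7321 ✗
  (5.5, 2.5, 165°): beam 1 = 6.7293 ≠ 1.7321 ✗
  …
  (2.5, 7.5, 300°): r_1=1.7321, r_2=1.9319, r_3=1.7321, r_4=6.7293, r_5=1.0000 — all match ✓
Unique over the lattice → pose = (2.5, 7.5, 300°).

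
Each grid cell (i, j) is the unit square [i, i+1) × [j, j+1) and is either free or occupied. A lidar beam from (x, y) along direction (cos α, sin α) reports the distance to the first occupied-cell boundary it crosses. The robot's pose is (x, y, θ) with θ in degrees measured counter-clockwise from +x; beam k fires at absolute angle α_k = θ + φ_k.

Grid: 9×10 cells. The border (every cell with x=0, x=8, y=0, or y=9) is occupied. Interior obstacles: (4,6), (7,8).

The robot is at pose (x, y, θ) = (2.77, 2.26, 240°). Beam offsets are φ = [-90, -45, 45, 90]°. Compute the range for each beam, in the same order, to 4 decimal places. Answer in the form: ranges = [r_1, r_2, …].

ranges = [2.0438, 1.8324, 1.3044, 2.5200]

beam 1: φ=-90°, α=150°
  cosα=-0.8660 sinα=0.5000 | (2,2) | tMaxX 0.8891 tMaxY 1.4800 | tΔX 1.1547 tΔY 2.0000
    t=0.8891 [x] (1,2)
    t=1.4800 [y] (1,3)
    t=2.0438 [x] (0,3) — stop
  → r_1 = 2.0438
beam 2: φ=-45°, α=195°
  cosα=-0.9659 sinα=-0.2588 | (2,2) | tMaxX 0.7972 tMaxY 1.0046 | tΔX 1.0353 tΔY 3.8637
    t=0.7972 [x] (1,2)
    t=1.0046 [y] (1,1)
    t=1.8324 [x] (0,1) — stop
  → r_2 = 1.8324
beam 3: φ=45°, α=285°
  cosα=0.2588 sinα=-0.9659 | (2,2) | tMaxX 0.8887 tMaxY 0.2692 | tΔX 3.8637 tΔY 1.0353
    t=0.2692 [y] (2,1)
    t=0.8887 [x] (3,1)
    t=1.3044 [y] (3,0) — stop
  → r_3 = 1.3044
beam 4: φ=90°, α=330°
  cosα=0.8660 sinα=-0.5000 | (2,2) | tMaxX 0.2656 tMaxY 0.5200 | tΔX 1.1547 tΔY 2.0000
    t=0.2656 [x] (3,2)
    t=0.5200 [y] (3,1)
    t=1.4203 [x] (4,1)
    t=2.5200 [y] (4,0) — stop
  → r_4 = 2.5200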